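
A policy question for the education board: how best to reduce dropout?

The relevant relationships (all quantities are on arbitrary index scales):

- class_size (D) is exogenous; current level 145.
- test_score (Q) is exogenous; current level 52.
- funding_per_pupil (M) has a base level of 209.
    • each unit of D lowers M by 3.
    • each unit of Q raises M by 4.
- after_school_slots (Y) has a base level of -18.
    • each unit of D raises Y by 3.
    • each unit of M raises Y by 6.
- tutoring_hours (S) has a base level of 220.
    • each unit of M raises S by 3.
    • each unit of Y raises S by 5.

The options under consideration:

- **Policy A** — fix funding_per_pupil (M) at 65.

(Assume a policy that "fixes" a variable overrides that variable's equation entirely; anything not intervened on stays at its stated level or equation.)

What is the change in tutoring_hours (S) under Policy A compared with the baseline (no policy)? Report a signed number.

2739

Baseline:
  D = 145
  Q = 52
  M = 209 − 3·145 + 4·52 = -18
  Y = -18 + 3·145 + 6·(-18) = 309
  S = 220 + 3·(-18) + 5·309 = 1711
Policy A (M := 65):
  D = 145
  Q = 52
  M = 65
  Y = -18 + 3·145 + 6·65 = 807
  S = 220 + 3·65 + 5·807 = 4450
Change in S: 4450 − 1711 = 2739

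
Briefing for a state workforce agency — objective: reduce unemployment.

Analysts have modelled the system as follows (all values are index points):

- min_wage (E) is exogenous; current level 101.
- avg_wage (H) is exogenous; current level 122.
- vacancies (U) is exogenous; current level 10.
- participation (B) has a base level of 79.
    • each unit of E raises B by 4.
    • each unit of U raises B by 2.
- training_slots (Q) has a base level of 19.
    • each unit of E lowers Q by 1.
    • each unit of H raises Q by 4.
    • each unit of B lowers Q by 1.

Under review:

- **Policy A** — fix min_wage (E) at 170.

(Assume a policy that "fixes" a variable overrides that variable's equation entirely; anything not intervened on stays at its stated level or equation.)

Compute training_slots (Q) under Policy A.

-442

Policy A (E := 170):
  E = 170
  H = 122
  U = 10
  B = 79 + 4·170 + 2·10 = 779
  Q = 19 − 170 + 4·122 − 779 = -442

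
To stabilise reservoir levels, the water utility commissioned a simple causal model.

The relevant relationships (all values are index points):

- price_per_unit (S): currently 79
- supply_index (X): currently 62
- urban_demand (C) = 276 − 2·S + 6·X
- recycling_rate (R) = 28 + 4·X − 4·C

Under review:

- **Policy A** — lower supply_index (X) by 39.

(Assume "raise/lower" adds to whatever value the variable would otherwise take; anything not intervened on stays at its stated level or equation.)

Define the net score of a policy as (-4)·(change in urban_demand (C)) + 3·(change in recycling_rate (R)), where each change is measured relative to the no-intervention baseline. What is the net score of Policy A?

Baseline:
  S = 79
  X = 62
  C = 276 − 2·79 + 6·62 = 490
  R = 28 + 4·62 − 4·490 = -1684
Policy A (X − 39):
  S = 79
  X = 62 − 39 = 23
  C = 276 − 2·79 + 6·23 = 256
  R = 28 + 4·23 − 4·256 = -904
ΔC = 256 − 490 = -234; ΔR = -904 − (-1684) = 780
Score = (-4)·(-234) + 3·780 = 3276

3276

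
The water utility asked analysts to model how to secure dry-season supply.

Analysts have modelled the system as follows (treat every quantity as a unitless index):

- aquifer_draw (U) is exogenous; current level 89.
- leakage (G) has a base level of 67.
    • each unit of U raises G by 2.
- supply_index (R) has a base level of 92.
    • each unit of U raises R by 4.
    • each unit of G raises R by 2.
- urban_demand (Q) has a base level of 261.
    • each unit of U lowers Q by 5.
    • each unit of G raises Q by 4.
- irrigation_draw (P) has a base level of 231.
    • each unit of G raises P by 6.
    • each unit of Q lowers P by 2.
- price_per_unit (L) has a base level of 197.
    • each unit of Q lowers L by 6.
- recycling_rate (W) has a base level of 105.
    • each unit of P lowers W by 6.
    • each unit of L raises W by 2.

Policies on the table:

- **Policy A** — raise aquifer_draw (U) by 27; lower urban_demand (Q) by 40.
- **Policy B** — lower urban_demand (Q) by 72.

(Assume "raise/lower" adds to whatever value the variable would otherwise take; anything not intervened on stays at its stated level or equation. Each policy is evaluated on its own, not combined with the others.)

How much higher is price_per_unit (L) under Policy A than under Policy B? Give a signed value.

Policy A (U + 27, Q − 40):
  U = 89 + 27 = 116
  G = 67 + 2·116 = 299
  Q = 261 − 5·116 + 4·299 (−40 from intervention) = 837
  L = 197 − 6·837 = -4825
Policy B (Q − 72):
  U = 89
  G = 67 + 2·89 = 245
  Q = 261 − 5·89 + 4·245 (−72 from intervention) = 724
  L = 197 − 6·724 = -4147
L: -4825 − (-4147) = -678

-678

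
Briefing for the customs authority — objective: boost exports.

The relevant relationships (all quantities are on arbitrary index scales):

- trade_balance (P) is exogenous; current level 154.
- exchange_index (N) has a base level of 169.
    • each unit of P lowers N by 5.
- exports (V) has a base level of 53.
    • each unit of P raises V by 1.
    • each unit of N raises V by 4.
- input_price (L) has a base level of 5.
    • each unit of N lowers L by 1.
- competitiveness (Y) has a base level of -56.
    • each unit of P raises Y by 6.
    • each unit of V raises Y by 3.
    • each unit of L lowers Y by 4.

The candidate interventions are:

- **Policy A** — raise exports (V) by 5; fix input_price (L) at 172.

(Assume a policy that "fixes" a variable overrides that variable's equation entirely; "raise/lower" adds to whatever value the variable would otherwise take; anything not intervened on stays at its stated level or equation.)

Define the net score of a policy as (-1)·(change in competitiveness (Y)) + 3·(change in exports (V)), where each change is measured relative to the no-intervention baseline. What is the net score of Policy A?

Baseline:
  P = 154
  N = 169 − 5·154 = -601
  V = 53 + 154 + 4·(-601) = -2197
  L = 5 − (-601) = 606
  Y = -56 + 6·154 + 3·(-2197) − 4·606 = -8147
Policy A (V + 5, L := 172):
  P = 154
  N = 169 − 5·154 = -601
  V = 53 + 154 + 4·(-601) (+5 from intervention) = -2192
  L = 172
  Y = -56 + 6·154 + 3·(-2192) − 4·172 = -6396
ΔY = -6396 − (-8147) = 1751; ΔV = -2192 − (-2197) = 5
Score = (-1)·1751 + 3·5 = -1736

-1736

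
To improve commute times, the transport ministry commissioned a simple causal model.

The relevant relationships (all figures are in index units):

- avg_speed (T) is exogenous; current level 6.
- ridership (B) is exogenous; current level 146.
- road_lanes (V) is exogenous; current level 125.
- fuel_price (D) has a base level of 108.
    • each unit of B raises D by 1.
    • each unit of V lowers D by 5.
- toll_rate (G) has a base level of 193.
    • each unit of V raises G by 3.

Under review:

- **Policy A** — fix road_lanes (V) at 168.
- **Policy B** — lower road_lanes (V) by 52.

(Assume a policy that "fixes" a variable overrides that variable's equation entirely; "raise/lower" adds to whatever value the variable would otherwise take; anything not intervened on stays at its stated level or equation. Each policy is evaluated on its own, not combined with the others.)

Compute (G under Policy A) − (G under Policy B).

Policy A (V := 168):
  V = 168
  G = 193 + 3·168 = 697
Policy B (V − 52):
  V = 125 − 52 = 73
  G = 193 + 3·73 = 412
G: 697 − 412 = 285

285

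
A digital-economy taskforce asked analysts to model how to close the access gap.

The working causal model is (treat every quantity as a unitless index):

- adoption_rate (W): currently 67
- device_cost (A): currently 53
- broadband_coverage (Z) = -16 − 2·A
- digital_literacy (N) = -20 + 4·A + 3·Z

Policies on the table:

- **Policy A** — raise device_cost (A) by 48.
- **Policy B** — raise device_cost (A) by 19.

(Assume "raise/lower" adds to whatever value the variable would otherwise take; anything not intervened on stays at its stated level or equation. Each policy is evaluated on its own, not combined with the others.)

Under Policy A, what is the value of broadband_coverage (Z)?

-218

Policy A (A + 48):
  A = 53 + 48 = 101
  Z = -16 − 2·101 = -218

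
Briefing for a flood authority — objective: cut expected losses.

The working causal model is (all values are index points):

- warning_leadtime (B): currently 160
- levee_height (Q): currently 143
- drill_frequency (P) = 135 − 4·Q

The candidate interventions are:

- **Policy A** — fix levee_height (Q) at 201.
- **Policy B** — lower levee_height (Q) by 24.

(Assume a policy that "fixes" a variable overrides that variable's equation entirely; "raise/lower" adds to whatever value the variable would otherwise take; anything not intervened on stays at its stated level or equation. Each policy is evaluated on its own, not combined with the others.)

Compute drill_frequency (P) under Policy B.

Policy B (Q − 24):
  Q = 143 − 24 = 119
  P = 135 − 4·119 = -341

-341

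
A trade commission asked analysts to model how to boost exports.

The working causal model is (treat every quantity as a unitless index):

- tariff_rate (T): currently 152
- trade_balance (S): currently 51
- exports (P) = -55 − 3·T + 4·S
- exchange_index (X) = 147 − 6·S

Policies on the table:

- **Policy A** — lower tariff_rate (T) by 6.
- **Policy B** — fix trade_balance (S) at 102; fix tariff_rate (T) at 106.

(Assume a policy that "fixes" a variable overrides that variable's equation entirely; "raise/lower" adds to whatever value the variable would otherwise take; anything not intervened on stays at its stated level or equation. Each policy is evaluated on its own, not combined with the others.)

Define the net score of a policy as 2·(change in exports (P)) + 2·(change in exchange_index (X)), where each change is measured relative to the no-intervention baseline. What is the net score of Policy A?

36

Baseline:
  T = 152
  S = 51
  P = -55 − 3·152 + 4·51 = -307
  X = 147 − 6·51 = -159
Policy A (T − 6):
  T = 152 − 6 = 146
  S = 51
  P = -55 − 3·146 + 4·51 = -289
  X = 147 − 6·51 = -159
ΔP = -289 − (-307) = 18; ΔX = -159 − (-159) = 0
Score = 2·18 + 2·0 = 36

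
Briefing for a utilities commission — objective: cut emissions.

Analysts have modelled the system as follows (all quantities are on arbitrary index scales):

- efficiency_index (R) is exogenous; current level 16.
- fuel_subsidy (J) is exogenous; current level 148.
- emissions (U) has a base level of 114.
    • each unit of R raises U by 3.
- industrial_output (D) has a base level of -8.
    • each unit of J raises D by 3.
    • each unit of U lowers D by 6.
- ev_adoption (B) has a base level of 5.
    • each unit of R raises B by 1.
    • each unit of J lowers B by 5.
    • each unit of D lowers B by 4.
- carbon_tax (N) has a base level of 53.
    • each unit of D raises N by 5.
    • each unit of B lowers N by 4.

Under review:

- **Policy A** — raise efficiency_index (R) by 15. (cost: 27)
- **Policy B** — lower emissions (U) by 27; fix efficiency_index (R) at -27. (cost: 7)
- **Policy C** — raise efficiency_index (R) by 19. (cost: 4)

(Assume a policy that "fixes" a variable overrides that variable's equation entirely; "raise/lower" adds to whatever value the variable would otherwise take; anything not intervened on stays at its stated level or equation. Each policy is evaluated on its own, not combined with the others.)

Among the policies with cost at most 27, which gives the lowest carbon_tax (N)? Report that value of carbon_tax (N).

-15585

Policy A (R + 15):
  R = 16 + 15 = 31
  J = 148
  U = 114 + 3·31 = 207
  D = -8 + 3·148 − 6·207 = -806
  B = 5 + 31 − 5·148 − 4·(-806) = 2520
  N = 53 + 5·(-806) − 4·2520 = -14057
Policy B (U − 27, R := -27):
  R = -27
  J = 148
  U = 114 + 3·(-27) (−27 from intervention) = 6
  D = -8 + 3·148 − 6·6 = 400
  B = 5 + (-27) − 5·148 − 4·400 = -2362
  N = 53 + 5·400 − 4·(-2362) = 11501
Policy C (R + 19):
  R = 16 + 19 = 35
  J = 148
  U = 114 + 3·35 = 219
  D = -8 + 3·148 − 6·219 = -878
  B = 5 + 35 − 5·148 − 4·(-878) = 2812
  N = 53 + 5·(-878) − 4·2812 = -15585
Comparing — Policy A: N=-14057, Policy B: N=11501, Policy C: N=-15585. Lowest is -15585 (Policy C).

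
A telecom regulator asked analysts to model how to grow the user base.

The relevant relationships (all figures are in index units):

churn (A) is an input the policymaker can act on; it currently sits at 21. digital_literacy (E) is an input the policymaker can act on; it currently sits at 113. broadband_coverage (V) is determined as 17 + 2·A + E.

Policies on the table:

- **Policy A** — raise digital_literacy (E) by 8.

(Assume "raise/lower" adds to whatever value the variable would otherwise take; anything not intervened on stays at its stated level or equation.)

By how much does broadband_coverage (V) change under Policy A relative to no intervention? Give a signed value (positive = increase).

8

Baseline:
  A = 21
  E = 113
  V = 17 + 2·21 + 113 = 172
Policy A (E + 8):
  A = 21
  E = 113 + 8 = 121
  V = 17 + 2·21 + 121 = 180
Change in V: 180 − 172 = 8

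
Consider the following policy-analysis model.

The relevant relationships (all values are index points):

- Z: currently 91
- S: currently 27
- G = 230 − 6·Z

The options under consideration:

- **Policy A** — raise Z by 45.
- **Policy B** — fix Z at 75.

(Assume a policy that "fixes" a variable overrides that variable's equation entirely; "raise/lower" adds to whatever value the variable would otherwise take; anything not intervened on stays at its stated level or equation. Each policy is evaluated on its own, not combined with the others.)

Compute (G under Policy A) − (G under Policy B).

-366

Policy A (Z + 45):
  Z = 91 + 45 = 136
  G = 230 − 6·136 = -586
Policy B (Z := 75):
  Z = 75
  G = 230 − 6·75 = -220
G: -586 − (-220) = -366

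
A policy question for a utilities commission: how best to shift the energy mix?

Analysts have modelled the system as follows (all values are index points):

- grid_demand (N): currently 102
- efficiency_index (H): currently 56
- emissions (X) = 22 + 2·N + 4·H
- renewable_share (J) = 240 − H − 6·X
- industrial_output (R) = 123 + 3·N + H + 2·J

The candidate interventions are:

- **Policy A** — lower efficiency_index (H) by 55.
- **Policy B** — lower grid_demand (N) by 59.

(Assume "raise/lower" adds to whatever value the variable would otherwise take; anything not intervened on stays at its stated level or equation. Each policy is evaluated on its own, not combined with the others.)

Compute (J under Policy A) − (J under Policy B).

Policy A (H − 55):
  N = 102
  H = 56 − 55 = 1
  X = 22 + 2·102 + 4·1 = 230
  J = 240 − 1 − 6·230 = -1141
Policy B (N − 59):
  N = 102 − 59 = 43
  H = 56
  X = 22 + 2·43 + 4·56 = 332
  J = 240 − 56 − 6·332 = -1808
J: -1141 − (-1808) = 667

667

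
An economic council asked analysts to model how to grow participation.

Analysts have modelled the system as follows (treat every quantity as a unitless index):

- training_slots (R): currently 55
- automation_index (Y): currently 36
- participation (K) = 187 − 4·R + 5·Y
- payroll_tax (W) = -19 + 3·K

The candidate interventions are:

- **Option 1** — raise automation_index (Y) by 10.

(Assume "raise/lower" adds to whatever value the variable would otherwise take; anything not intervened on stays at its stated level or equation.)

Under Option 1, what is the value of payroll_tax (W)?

Option 1 (Y + 10):
  R = 55
  Y = 36 + 10 = 46
  K = 187 − 4·55 + 5·46 = 197
  W = -19 + 3·197 = 572

572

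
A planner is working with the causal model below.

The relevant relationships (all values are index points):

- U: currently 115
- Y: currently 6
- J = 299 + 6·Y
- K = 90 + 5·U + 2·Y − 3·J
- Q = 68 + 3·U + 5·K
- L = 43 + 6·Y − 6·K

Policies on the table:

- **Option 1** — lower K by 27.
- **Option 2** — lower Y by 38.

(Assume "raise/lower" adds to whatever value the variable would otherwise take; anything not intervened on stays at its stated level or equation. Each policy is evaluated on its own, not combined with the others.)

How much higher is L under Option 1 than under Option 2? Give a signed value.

4038

Option 1 (K − 27):
  U = 115
  Y = 6
  J = 299 + 6·6 = 335
  K = 90 + 5·115 + 2·6 − 3·335 (−27 from intervention) = -355
  L = 43 + 6·6 − 6·(-355) = 2209
Option 2 (Y − 38):
  U = 115
  Y = 6 − 38 = -32
  J = 299 + 6·(-32) = 107
  K = 90 + 5·115 + 2·(-32) − 3·107 = 280
  L = 43 + 6·(-32) − 6·280 = -1829
L: 2209 − (-1829) = 4038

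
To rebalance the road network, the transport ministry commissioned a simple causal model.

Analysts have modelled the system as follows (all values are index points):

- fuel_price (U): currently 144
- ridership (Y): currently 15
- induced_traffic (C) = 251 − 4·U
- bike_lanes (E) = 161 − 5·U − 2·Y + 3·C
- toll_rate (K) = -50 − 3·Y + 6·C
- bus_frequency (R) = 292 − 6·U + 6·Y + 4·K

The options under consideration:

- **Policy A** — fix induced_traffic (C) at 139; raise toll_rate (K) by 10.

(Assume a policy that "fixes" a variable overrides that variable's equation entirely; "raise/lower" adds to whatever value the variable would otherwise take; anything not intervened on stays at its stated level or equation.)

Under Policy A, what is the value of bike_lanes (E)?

-172

Policy A (C := 139, K + 10):
  U = 144
  Y = 15
  C = 139
  E = 161 − 5·144 − 2·15 + 3·139 = -172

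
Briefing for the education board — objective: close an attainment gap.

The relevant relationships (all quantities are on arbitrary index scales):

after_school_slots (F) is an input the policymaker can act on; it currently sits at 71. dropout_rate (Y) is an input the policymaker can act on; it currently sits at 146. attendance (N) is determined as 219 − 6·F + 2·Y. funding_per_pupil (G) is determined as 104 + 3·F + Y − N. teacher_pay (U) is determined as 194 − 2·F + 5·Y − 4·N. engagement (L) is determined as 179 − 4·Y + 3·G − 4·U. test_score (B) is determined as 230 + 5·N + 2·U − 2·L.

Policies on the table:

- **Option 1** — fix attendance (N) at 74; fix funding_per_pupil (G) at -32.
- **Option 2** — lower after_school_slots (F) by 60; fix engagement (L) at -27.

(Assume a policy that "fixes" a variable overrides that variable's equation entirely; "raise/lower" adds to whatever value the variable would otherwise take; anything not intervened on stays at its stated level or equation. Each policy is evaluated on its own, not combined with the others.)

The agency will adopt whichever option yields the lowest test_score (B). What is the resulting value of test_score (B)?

Option 1 (N := 74, G := -32):
  F = 71
  Y = 146
  N = 74
  G = -32
  U = 194 − 2·71 + 5·146 − 4·74 = 486
  L = 179 − 4·146 + 3·(-32) − 4·486 = -2445
  B = 230 + 5·74 + 2·486 − 2·(-2445) = 6462
Option 2 (F − 60, L := -27):
  F = 71 − 60 = 11
  Y = 146
  N = 219 − 6·11 + 2·146 = 445
  G = 104 + 3·11 + 146 − 445 = -162
  U = 194 − 2·11 + 5·146 − 4·445 = -878
  L = -27
  B = 230 + 5·445 + 2·(-878) − 2·(-27) = 753
Comparing — Option 1: B=6462, Option 2: B=753. Lowest is 753 (Option 2).

753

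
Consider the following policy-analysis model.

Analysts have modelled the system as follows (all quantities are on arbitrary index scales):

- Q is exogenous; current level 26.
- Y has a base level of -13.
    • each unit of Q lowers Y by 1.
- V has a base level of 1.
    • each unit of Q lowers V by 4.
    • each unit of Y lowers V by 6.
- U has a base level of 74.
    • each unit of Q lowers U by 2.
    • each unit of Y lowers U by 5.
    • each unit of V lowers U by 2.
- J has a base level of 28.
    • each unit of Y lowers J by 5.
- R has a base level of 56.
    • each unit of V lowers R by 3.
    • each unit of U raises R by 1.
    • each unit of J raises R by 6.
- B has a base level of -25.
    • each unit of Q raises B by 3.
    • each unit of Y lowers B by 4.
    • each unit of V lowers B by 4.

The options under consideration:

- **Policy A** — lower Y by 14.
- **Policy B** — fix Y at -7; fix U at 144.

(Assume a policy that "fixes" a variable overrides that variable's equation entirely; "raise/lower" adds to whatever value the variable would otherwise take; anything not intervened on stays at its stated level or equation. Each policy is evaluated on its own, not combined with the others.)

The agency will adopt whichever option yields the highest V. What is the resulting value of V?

Policy A (Y − 14):
  Q = 26
  Y = -13 − 26 (−14 from intervention) = -53
  V = 1 − 4·26 − 6·(-53) = 215
Policy B (Y := -7, U := 144):
  Q = 26
  Y = -7
  V = 1 − 4·26 − 6·(-7) = -61
Comparing — Policy A: V=215, Policy B: V=-61. Highest is 215 (Policy A).

215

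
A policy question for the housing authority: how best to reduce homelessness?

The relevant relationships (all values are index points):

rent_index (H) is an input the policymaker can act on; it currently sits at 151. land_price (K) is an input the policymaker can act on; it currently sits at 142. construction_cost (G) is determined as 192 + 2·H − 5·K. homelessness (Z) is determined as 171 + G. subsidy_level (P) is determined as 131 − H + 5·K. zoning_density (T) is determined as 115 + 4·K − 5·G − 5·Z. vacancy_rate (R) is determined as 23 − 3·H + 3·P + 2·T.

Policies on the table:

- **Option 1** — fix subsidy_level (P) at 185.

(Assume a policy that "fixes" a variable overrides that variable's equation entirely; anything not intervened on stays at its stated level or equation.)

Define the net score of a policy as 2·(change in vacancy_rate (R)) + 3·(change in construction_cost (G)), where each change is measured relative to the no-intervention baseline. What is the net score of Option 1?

-3030

Baseline:
  H = 151
  K = 142
  G = 192 + 2·151 − 5·142 = -216
  Z = 171 + (-216) = -45
  P = 131 − 151 + 5·142 = 690
  T = 115 + 4·142 − 5·(-216) − 5·(-45) = 1988
  R = 23 − 3·151 + 3·690 + 2·1988 = 5616
Option 1 (P := 185):
  H = 151
  K = 142
  G = 192 + 2·151 − 5·142 = -216
  Z = 171 + (-216) = -45
  P = 185
  T = 115 + 4·142 − 5·(-216) − 5·(-45) = 1988
  R = 23 − 3·151 + 3·185 + 2·1988 = 4101
ΔR = 4101 − 5616 = -1515; ΔG = -216 − (-216) = 0
Score = 2·(-1515) + 3·0 = -3030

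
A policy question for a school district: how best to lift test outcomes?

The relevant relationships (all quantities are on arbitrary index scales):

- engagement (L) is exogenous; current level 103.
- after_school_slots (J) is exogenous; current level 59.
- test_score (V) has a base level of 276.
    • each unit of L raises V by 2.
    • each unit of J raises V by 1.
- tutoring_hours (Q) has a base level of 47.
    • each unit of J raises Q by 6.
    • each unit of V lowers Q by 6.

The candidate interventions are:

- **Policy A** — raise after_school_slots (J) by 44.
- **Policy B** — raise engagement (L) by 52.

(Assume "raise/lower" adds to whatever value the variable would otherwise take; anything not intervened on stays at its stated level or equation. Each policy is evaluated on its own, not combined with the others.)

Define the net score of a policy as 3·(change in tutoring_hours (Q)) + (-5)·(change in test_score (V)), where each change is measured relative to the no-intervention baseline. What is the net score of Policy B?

Baseline:
  L = 103
  J = 59
  V = 276 + 2·103 + 59 = 541
  Q = 47 + 6·59 − 6·541 = -2845
Policy B (L + 52):
  L = 103 + 52 = 155
  J = 59
  V = 276 + 2·155 + 59 = 645
  Q = 47 + 6·59 − 6·645 = -3469
ΔQ = -3469 − (-2845) = -624; ΔV = 645 − 541 = 104
Score = 3·(-624) + (-5)·104 = -2392

-2392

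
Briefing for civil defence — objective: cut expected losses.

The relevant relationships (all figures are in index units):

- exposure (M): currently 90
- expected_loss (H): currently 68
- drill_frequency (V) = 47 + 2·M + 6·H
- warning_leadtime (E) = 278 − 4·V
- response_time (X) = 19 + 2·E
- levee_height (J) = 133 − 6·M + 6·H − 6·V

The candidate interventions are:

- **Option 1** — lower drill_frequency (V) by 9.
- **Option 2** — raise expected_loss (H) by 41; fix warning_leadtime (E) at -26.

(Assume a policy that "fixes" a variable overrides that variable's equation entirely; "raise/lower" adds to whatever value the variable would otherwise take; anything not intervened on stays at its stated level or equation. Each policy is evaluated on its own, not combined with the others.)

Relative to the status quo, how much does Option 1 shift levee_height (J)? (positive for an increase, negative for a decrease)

54

Baseline:
  M = 90
  H = 68
  V = 47 + 2·90 + 6·68 = 635
  J = 133 − 6·90 + 6·68 − 6·635 = -3809
Option 1 (V − 9):
  M = 90
  H = 68
  V = 47 + 2·90 + 6·68 (−9 from intervention) = 626
  J = 133 − 6·90 + 6·68 − 6·626 = -3755
Change in J: -3755 − (-3809) = 54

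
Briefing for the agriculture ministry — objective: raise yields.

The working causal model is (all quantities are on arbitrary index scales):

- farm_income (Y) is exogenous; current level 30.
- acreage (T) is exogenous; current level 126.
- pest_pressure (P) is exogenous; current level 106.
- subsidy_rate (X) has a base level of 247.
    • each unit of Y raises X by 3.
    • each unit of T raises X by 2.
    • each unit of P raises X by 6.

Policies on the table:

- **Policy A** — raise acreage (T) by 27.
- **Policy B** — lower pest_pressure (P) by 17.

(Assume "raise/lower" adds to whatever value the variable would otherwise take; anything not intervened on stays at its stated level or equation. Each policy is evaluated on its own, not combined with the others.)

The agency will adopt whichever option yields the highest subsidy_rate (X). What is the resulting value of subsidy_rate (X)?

1279

Policy A (T + 27):
  Y = 30
  T = 126 + 27 = 153
  P = 106
  X = 247 + 3·30 + 2·153 + 6·106 = 1279
Policy B (P − 17):
  Y = 30
  T = 126
  P = 106 − 17 = 89
  X = 247 + 3·30 + 2·126 + 6·89 = 1123
Comparing — Policy A: X=1279, Policy B: X=1123. Highest is 1279 (Policy A).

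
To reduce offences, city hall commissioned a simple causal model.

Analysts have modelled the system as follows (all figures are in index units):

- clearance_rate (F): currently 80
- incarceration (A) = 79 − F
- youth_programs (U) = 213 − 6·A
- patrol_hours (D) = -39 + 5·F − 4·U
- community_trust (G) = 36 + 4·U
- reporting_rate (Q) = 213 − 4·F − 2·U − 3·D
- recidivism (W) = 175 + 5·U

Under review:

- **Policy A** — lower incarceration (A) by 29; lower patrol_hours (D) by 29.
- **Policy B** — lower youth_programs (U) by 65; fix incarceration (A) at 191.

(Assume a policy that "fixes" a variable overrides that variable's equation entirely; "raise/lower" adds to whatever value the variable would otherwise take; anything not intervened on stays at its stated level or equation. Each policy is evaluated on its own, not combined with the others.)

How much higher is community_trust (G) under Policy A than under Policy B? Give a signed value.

5564

Policy A (A − 29, D − 29):
  F = 80
  A = 79 − 80 (−29 from intervention) = -30
  U = 213 − 6·(-30) = 393
  G = 36 + 4·393 = 1608
Policy B (U − 65, A := 191):
  F = 80
  A = 191
  U = 213 − 6·191 (−65 from intervention) = -998
  G = 36 + 4·(-998) = -3956
G: 1608 − (-3956) = 5564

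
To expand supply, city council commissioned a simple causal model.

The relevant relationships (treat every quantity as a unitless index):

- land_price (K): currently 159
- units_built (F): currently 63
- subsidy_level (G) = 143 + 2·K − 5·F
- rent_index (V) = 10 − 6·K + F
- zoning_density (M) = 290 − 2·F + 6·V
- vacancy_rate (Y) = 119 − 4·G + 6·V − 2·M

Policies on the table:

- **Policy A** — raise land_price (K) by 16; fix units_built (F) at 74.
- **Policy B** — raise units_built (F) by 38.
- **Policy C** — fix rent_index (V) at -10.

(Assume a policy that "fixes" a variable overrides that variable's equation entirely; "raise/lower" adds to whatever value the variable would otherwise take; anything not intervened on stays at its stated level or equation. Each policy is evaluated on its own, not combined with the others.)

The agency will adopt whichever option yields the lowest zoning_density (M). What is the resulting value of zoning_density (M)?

Policy A (K + 16, F := 74):
  K = 159 + 16 = 175
  F = 74
  V = 10 − 6·175 + 74 = -966
  M = 290 − 2·74 + 6·(-966) = -5654
Policy B (F + 38):
  K = 159
  F = 63 + 38 = 101
  V = 10 − 6·159 + 101 = -843
  M = 290 − 2·101 + 6·(-843) = -4970
Policy C (V := -10):
  K = 159
  F = 63
  V = -10
  M = 290 − 2·63 + 6·(-10) = 104
Comparing — Policy A: M=-5654, Policy B: M=-4970, Policy C: M=104. Lowest is -5654 (Policy A).

-5654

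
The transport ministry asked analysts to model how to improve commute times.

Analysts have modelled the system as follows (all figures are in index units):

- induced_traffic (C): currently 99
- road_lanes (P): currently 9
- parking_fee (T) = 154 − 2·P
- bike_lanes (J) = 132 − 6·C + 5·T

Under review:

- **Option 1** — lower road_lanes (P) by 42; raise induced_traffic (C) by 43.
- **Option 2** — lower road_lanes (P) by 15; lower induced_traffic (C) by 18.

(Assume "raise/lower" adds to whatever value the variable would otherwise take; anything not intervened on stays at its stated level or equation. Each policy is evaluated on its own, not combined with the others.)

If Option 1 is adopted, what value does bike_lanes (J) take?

380

Option 1 (P − 42, C + 43):
  C = 99 + 43 = 142
  P = 9 − 42 = -33
  T = 154 − 2·(-33) = 220
  J = 132 − 6·142 + 5·220 = 380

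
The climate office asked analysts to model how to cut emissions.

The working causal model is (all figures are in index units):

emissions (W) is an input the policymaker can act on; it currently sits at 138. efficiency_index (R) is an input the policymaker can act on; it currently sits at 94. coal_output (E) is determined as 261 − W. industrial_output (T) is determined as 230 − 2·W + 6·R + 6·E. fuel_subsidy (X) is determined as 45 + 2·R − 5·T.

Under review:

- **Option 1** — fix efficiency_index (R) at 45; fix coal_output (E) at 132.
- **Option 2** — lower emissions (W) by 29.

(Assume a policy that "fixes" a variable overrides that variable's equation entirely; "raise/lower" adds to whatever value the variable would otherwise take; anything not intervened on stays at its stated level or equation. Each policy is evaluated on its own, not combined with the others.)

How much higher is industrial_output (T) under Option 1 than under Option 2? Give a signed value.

Option 1 (R := 45, E := 132):
  W = 138
  R = 45
  E = 132
  T = 230 − 2·138 + 6·45 + 6·132 = 1016
Option 2 (W − 29):
  W = 138 − 29 = 109
  R = 94
  E = 261 − 109 = 152
  T = 230 − 2·109 + 6·94 + 6·152 = 1488
T: 1016 − 1488 = -472

-472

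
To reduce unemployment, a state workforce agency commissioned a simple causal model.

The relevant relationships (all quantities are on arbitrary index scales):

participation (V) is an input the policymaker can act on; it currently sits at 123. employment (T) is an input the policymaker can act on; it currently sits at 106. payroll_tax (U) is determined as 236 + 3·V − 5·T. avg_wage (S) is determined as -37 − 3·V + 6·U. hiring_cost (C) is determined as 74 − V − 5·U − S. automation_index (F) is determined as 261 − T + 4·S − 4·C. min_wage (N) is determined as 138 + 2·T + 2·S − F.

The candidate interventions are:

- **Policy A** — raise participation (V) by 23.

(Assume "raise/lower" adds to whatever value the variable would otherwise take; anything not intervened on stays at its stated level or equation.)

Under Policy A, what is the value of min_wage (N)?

Policy A (V + 23):
  V = 123 + 23 = 146
  T = 106
  U = 236 + 3·146 − 5·106 = 144
  S = -37 − 3·146 + 6·144 = 389
  C = 74 − 146 − 5·144 − 389 = -1181
  F = 261 − 106 + 4·389 − 4·(-1181) = 6435
  N = 138 + 2·106 + 2·389 − 6435 = -5307

-5307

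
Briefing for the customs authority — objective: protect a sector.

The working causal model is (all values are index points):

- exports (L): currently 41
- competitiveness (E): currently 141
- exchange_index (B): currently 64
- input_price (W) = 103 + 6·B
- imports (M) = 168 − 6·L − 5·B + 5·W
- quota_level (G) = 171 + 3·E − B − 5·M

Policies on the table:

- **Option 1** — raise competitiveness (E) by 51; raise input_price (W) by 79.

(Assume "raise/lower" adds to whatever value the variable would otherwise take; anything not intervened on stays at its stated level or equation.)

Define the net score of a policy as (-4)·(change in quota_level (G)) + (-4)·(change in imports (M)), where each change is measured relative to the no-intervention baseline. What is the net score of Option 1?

Baseline:
  L = 41
  E = 141
  B = 64
  W = 103 + 6·64 = 487
  M = 168 − 6·41 − 5·64 + 5·487 = 2037
  G = 171 + 3·141 − 64 − 5·2037 = -9655
Option 1 (E + 51, W + 79):
  L = 41
  E = 141 + 51 = 192
  B = 64
  W = 103 + 6·64 (+79 from intervention) = 566
  M = 168 − 6·41 − 5·64 + 5·566 = 2432
  G = 171 + 3·192 − 64 − 5·2432 = -11477
ΔG = -11477 − (-9655) = -1822; ΔM = 2432 − 2037 = 395
Score = (-4)·(-1822) + (-4)·395 = 5708

5708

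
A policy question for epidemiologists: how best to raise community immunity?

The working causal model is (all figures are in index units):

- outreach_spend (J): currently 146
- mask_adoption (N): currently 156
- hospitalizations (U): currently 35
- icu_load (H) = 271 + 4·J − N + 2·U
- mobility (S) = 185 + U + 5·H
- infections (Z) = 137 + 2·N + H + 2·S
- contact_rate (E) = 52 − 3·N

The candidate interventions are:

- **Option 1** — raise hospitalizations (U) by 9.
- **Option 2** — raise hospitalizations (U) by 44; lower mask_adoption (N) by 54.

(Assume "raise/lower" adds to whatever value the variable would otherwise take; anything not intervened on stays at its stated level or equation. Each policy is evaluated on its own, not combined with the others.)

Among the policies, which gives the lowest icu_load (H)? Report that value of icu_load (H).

787

Option 1 (U + 9):
  J = 146
  N = 156
  U = 35 + 9 = 44
  H = 271 + 4·146 − 156 + 2·44 = 787
Option 2 (U + 44, N − 54):
  J = 146
  N = 156 − 54 = 102
  U = 35 + 44 = 79
  H = 271 + 4·146 − 102 + 2·79 = 911
Comparing — Option 1: H=787, Option 2: H=911. Lowest is 787 (Option 1).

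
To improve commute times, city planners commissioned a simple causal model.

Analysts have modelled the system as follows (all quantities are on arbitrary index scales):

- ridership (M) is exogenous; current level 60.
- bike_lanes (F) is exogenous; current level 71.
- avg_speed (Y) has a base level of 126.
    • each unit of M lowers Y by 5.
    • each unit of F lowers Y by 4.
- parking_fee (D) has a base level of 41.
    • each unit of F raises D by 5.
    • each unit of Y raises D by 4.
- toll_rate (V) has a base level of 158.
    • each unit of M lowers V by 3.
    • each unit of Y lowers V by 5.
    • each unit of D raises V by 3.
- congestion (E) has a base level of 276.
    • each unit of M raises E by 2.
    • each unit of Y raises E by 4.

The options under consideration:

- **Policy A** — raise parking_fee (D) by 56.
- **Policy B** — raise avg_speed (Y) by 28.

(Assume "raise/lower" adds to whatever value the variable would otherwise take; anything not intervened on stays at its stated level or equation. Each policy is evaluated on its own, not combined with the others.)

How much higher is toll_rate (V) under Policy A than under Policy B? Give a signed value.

-28

Policy A (D + 56):
  M = 60
  F = 71
  Y = 126 − 5·60 − 4·71 = -458
  D = 41 + 5·71 + 4·(-458) (+56 from intervention) = -1380
  V = 158 − 3·60 − 5·(-458) + 3·(-1380) = -1872
Policy B (Y + 28):
  M = 60
  F = 71
  Y = 126 − 5·60 − 4·71 (+28 from intervention) = -430
  D = 41 + 5·71 + 4·(-430) = -1324
  V = 158 − 3·60 − 5·(-430) + 3·(-1324) = -1844
V: -1872 − (-1844) = -28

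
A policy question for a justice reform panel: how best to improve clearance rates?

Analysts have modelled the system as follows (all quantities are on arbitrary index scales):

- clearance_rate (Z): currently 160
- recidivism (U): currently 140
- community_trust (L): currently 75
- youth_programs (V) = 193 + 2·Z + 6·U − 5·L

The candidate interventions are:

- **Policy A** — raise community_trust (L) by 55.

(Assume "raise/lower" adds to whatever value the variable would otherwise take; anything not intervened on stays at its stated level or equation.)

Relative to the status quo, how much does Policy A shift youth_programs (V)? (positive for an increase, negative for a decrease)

Baseline:
  Z = 160
  U = 140
  L = 75
  V = 193 + 2·160 + 6·140 − 5·75 = 978
Policy A (L + 55):
  Z = 160
  U = 140
  L = 75 + 55 = 130
  V = 193 + 2·160 + 6·140 − 5·130 = 703
Change in V: 703 − 978 = -275

-275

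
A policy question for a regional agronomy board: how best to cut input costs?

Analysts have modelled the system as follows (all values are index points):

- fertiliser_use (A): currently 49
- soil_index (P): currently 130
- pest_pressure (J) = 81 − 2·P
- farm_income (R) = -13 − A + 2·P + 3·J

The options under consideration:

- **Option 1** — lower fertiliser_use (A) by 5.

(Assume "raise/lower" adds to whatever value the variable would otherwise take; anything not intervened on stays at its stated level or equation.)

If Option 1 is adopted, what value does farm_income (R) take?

Option 1 (A − 5):
  A = 49 − 5 = 44
  P = 130
  J = 81 − 2·130 = -179
  R = -13 − 44 + 2·130 + 3·(-179) = -334

-334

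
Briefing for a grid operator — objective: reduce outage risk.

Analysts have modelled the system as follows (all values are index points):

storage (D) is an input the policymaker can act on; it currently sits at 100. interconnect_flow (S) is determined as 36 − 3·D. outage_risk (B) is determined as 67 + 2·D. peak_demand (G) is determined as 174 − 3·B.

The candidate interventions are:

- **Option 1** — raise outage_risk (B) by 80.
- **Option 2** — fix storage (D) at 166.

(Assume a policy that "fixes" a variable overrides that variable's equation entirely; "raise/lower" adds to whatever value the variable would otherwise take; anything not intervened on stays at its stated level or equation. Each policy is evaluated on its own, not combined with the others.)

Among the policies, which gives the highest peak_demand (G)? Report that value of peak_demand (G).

Option 1 (B + 80):
  D = 100
  B = 67 + 2·100 (+80 from intervention) = 347
  G = 174 − 3·347 = -867
Option 2 (D := 166):
  D = 166
  B = 67 + 2·166 = 399
  G = 174 − 3·399 = -1023
Comparing — Option 1: G=-867, Option 2: G=-1023. Highest is -867 (Option 1).

-867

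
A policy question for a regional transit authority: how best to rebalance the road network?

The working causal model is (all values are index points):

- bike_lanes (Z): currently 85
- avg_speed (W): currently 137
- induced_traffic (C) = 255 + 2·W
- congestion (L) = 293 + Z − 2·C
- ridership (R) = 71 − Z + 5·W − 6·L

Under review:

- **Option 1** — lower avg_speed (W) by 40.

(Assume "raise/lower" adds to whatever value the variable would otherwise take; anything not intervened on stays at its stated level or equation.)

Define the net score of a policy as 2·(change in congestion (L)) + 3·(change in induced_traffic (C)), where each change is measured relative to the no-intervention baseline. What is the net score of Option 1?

Baseline:
  Z = 85
  W = 137
  C = 255 + 2·137 = 529
  L = 293 + 85 − 2·529 = -680
Option 1 (W − 40):
  Z = 85
  W = 137 − 40 = 97
  C = 255 + 2·97 = 449
  L = 293 + 85 − 2·449 = -520
ΔL = -520 − (-680) = 160; ΔC = 449 − 529 = -80
Score = 2·160 + 3·(-80) = 80

80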